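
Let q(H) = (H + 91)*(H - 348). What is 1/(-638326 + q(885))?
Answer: -1/114214 ≈ -8.7555e-6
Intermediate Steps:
q(H) = (-348 + H)*(91 + H) (q(H) = (91 + H)*(-348 + H) = (-348 + H)*(91 + H))
1/(-638326 + q(885)) = 1/(-638326 + (-31668 + 885**2 - 257*885)) = 1/(-638326 + (-31668 + 783225 - 227445)) = 1/(-638326 + 524112) = 1/(-114214) = -1/114214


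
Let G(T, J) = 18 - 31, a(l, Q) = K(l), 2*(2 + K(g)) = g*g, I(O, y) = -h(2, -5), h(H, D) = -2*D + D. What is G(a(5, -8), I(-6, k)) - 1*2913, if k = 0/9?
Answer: -2926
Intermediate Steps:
k = 0 (k = 0*(⅑) = 0)
h(H, D) = -D
I(O, y) = -5 (I(O, y) = -(-1)*(-5) = -1*5 = -5)
K(g) = -2 + g²/2 (K(g) = -2 + (g*g)/2 = -2 + g²/2)
a(l, Q) = -2 + l²/2
G(T, J) = -13
G(a(5, -8), I(-6, k)) - 1*2913 = -13 - 1*2913 = -13 - 2913 = -2926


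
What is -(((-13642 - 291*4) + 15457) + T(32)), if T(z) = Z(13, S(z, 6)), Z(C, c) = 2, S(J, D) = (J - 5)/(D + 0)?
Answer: -653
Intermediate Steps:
S(J, D) = (-5 + J)/D
T(z) = 2
-(((-13642 - 291*4) + 15457) + T(32)) = -(((-13642 - 291*4) + 15457) + 2) = -(((-13642 - 1164) + 15457) + 2) = -((-14806 + 15457) + 2) = -(651 + 2) = -1*653 = -653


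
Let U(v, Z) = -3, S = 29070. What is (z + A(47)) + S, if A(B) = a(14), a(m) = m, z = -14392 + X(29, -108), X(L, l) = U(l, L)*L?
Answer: 14605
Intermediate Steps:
X(L, l) = -3*L
z = -14479 (z = -14392 - 3*29 = -14392 - 87 = -14479)
A(B) = 14
(z + A(47)) + S = (-14479 + 14) + 29070 = -14465 + 29070 = 14605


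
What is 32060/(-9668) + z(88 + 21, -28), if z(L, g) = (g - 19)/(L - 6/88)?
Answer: -43414251/11584681 ≈ -3.7476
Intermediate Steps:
z(L, g) = (-19 + g)/(-3/44 + L) (z(L, g) = (-19 + g)/(L - 6*1/88) = (-19 + g)/(L - 3/44) = (-19 + g)/(-3/44 + L))
32060/(-9668) + z(88 + 21, -28) = 32060/(-9668) + 44*(-19 - 28)/(-3 + 44*(88 + 21)) = 32060*(-1/9668) + 44*(-47)/(-3 + 44*109) = -8015/2417 + 44*(-47)/(-3 + 4796) = -8015/2417 + 44*(-47)/4793 = -8015/2417 + 44*(1/4793)*(-47) = -8015/2417 - 2068/4793 = -43414251/11584681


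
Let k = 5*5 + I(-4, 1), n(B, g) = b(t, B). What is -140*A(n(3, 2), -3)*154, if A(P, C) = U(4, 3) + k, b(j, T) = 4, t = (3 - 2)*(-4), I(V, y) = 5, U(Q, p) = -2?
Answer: -603680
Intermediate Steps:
t = -4 (t = 1*(-4) = -4)
n(B, g) = 4
k = 30 (k = 5*5 + 5 = 25 + 5 = 30)
A(P, C) = 28 (A(P, C) = -2 + 30 = 28)
-140*A(n(3, 2), -3)*154 = -140*28*154 = -3920*154 = -603680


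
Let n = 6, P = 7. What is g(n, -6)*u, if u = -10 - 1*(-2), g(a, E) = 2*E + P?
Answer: 40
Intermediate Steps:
g(a, E) = 7 + 2*E (g(a, E) = 2*E + 7 = 7 + 2*E)
u = -8 (u = -10 + 2 = -8)
g(n, -6)*u = (7 + 2*(-6))*(-8) = (7 - 12)*(-8) = -5*(-8) = 40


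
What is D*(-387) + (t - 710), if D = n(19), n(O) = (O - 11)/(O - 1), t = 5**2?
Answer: -857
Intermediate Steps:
t = 25
n(O) = (-11 + O)/(-1 + O)
D = 4/9 (D = (-11 + 19)/(-1 + 19) = 8/18 = (1/18)*8 = 4/9 ≈ 0.44444)
D*(-387) + (t - 710) = (4/9)*(-387) + (25 - 710) = -172 - 685 = -857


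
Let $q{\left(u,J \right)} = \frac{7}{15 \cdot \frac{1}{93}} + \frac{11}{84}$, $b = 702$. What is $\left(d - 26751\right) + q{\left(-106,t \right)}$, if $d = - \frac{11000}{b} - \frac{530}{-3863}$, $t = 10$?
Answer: $- \frac{5072769092827}{189827820} \approx -26723.0$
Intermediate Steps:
$q{\left(u,J \right)} = \frac{18283}{420}$ ($q{\left(u,J \right)} = \frac{7}{15 \cdot \frac{1}{93}} + 11 \cdot \frac{1}{84} = \frac{7}{\frac{5}{31}} + \frac{11}{84} = 7 \cdot \frac{31}{5} + \frac{11}{84} = \frac{217}{5} + \frac{11}{84} = \frac{18283}{420}$)
$d = - \frac{21060470}{1355913}$ ($d = - \frac{11000}{702} - \frac{530}{-3863} = \left(-11000\right) \frac{1}{702} - - \frac{530}{3863} = - \frac{5500}{351} + \frac{530}{3863} = - \frac{21060470}{1355913} \approx -15.532$)
$\left(d - 26751\right) + q{\left(-106,t \right)} = \left(- \frac{21060470}{1355913} - 26751\right) + \frac{18283}{420} = - \frac{36293089133}{1355913} + \frac{18283}{420} = - \frac{5072769092827}{189827820}$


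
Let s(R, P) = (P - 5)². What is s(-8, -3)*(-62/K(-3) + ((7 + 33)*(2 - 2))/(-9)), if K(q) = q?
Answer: 3968/3 ≈ 1322.7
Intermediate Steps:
s(R, P) = (-5 + P)²
s(-8, -3)*(-62/K(-3) + ((7 + 33)*(2 - 2))/(-9)) = (-5 - 3)²*(-62/(-3) + ((7 + 33)*(2 - 2))/(-9)) = (-8)²*(-62*(-⅓) + (40*0)*(-⅑)) = 64*(62/3 + 0*(-⅑)) = 64*(62/3 + 0) = 64*(62/3) = 3968/3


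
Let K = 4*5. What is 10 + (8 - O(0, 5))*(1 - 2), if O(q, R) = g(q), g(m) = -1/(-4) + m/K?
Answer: 9/4 ≈ 2.2500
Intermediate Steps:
K = 20
g(m) = 1/4 + m/20 (g(m) = -1/(-4) + m/20 = -1*(-1/4) + m*(1/20) = 1/4 + m/20)
O(q, R) = 1/4 + q/20
10 + (8 - O(0, 5))*(1 - 2) = 10 + (8 - (1/4 + (1/20)*0))*(1 - 2) = 10 + (8 - (1/4 + 0))*(-1) = 10 + (8 - 1*1/4)*(-1) = 10 + (8 - 1/4)*(-1) = 10 + (31/4)*(-1) = 10 - 31/4 = 9/4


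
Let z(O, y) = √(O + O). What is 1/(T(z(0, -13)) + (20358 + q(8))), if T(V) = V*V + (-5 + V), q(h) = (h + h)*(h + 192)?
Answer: 1/23553 ≈ 4.2457e-5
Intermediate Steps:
z(O, y) = √2*√O (z(O, y) = √(2*O) = √2*√O)
q(h) = 2*h*(192 + h) (q(h) = (2*h)*(192 + h) = 2*h*(192 + h))
T(V) = -5 + V + V² (T(V) = V² + (-5 + V) = -5 + V + V²)
1/(T(z(0, -13)) + (20358 + q(8))) = 1/((-5 + √2*√0 + (√2*√0)²) + (20358 + 2*8*(192 + 8))) = 1/((-5 + √2*0 + (√2*0)²) + (20358 + 2*8*200)) = 1/((-5 + 0 + 0²) + (20358 + 3200)) = 1/((-5 + 0 + 0) + 23558) = 1/(-5 + 23558) = 1/23553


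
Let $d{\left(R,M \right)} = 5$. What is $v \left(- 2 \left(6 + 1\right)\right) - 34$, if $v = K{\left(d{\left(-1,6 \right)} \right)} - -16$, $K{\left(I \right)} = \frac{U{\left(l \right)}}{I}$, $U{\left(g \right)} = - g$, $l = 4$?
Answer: $- \frac{1234}{5} \approx -246.8$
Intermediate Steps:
$K{\left(I \right)} = - \frac{4}{I}$ ($K{\left(I \right)} = \frac{\left(-1\right) 4}{I} = - \frac{4}{I}$)
$v = \frac{76}{5}$ ($v = - \frac{4}{5} - -16 = \left(-4\right) \frac{1}{5} + 16 = - \frac{4}{5} + 16 = \frac{76}{5} \approx 15.2$)
$v \left(- 2 \left(6 + 1\right)\right) - 34 = \frac{76 \left(- 2 \left(6 + 1\right)\right)}{5} - 34 = \frac{76 \left(\left(-2\right) 7\right)}{5} - 34 = \frac{76}{5} \left(-14\right) - 34 = - \frac{1064}{5} - 34 = - \frac{1234}{5}$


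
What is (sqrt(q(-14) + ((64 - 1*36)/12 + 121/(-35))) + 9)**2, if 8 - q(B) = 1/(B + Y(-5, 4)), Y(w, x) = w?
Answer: (17955 + sqrt(27576885))**2/3980025 ≈ 135.31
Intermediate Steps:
q(B) = 8 - 1/(-5 + B) (q(B) = 8 - 1/(B - 5) = 8 - 1/(-5 + B))
(sqrt(q(-14) + ((64 - 1*36)/12 + 121/(-35))) + 9)**2 = (sqrt((-41 + 8*(-14))/(-5 - 14) + ((64 - 1*36)/12 + 121/(-35))) + 9)**2 = (sqrt((-41 - 112)/(-19) + ((64 - 36)*(1/12) + 121*(-1/35))) + 9)**2 = (sqrt(-1/19*(-153) + (28*(1/12) - 121/35)) + 9)**2 = (sqrt(153/19 + (7/3 - 121/35)) + 9)**2 = (sqrt(153/19 - 118/105) + 9)**2 = (sqrt(13823/1995) + 9)**2 = (sqrt(27576885)/1995 + 9)**2 = (9 + sqrt(27576885)/1995)**2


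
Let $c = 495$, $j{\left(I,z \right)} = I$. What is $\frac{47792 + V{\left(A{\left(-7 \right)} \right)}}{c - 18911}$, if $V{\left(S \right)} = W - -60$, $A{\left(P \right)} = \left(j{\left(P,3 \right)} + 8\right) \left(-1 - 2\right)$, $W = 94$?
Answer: $- \frac{23973}{9208} \approx -2.6035$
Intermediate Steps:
$A{\left(P \right)} = -24 - 3 P$ ($A{\left(P \right)} = \left(P + 8\right) \left(-1 - 2\right) = \left(8 + P\right) \left(-3\right) = -24 - 3 P$)
$V{\left(S \right)} = 154$ ($V{\left(S \right)} = 94 - -60 = 94 + 60 = 154$)
$\frac{47792 + V{\left(A{\left(-7 \right)} \right)}}{c - 18911} = \frac{47792 + 154}{495 - 18911} = \frac{47946}{-18416} = 47946 \left(- \frac{1}{18416}\right) = - \frac{23973}{9208}$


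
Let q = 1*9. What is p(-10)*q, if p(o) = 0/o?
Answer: 0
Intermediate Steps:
p(o) = 0
q = 9
p(-10)*q = 0*9 = 0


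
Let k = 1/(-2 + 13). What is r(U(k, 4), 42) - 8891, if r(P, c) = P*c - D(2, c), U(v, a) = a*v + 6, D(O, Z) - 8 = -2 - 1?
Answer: -94916/11 ≈ -8628.7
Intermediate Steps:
D(O, Z) = 5 (D(O, Z) = 8 + (-2 - 1) = 8 - 3 = 5)
k = 1/11 ≈ 0.090909
U(v, a) = 6 + a*v
r(P, c) = -5 + P*c (r(P, c) = P*c - 1*5 = P*c - 5 = -5 + P*c)
r(U(k, 4), 42) - 8891 = (-5 + (6 + 4*(1/11))*42) - 8891 = (-5 + (6 + 4/11)*42) - 8891 = (-5 + (70/11)*42) - 8891 = (-5 + 2940/11) - 8891 = 2885/11 - 8891 = -94916/11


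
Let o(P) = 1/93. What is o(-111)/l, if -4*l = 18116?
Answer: -1/421197 ≈ -2.3742e-6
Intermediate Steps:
l = -4529 (l = -¼*18116 = -4529)
o(P) = 1/93
o(-111)/l = (1/93)/(-4529) = (1/93)*(-1/4529) = -1/421197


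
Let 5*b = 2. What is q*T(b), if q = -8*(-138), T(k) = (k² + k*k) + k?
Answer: 19872/25 ≈ 794.88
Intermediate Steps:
b = ⅖ (b = (⅕)*2 = ⅖ ≈ 0.40000)
T(k) = k + 2*k² (T(k) = (k² + k²) + k = 2*k² + k = k + 2*k²)
q = 1104
q*T(b) = 1104*(2*(1 + 2*(⅖))/5) = 1104*(2*(1 + ⅘)/5) = 1104*((⅖)*(9/5)) = 1104*(18/25) = 19872/25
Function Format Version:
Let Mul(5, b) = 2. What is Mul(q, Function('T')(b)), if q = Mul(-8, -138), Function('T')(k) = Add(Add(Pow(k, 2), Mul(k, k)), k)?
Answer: Rational(19872, 25) ≈ 794.88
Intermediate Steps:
b = Rational(2, 5) (b = Mul(Rational(1, 5), 2) = Rational(2, 5) ≈ 0.40000)
Function('T')(k) = Add(k, Mul(2, Pow(k, 2))) (Function('T')(k) = Add(Add(Pow(k, 2), Pow(k, 2)), k) = Add(Mul(2, Pow(k, 2)), k) = Add(k, Mul(2, Pow(k, 2))))
q = 1104
Mul(q, Function('T')(b)) = Mul(1104, Mul(Rational(2, 5), Add(1, Mul(2, Rational(2, 5))))) = Mul(1104, Mul(Rational(2, 5), Add(1, Rational(4, 5)))) = Mul(1104, Mul(Rational(2, 5), Rational(9, 5))) = Mul(1104, Rational(18, 25)) = Rational(19872, 25)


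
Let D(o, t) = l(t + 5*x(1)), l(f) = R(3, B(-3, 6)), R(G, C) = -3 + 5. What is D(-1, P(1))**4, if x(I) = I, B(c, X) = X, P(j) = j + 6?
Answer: 16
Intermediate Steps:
P(j) = 6 + j
R(G, C) = 2
l(f) = 2
D(o, t) = 2
D(-1, P(1))**4 = 2**4 = 16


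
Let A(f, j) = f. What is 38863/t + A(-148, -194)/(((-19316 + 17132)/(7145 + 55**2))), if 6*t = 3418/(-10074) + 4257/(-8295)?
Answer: -147390817115235/540216404 ≈ -2.7284e+5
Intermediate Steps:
t = -5936444/41781915 (t = (3418/(-10074) + 4257/(-8295))/6 = (3418*(-1/10074) + 4257*(-1/8295))/6 = (-1709/5037 - 1419/2765)/6 = (1/6)*(-11872888/13927305) = -5936444/41781915 ≈ -0.14208)
38863/t + A(-148, -194)/(((-19316 + 17132)/(7145 + 55**2))) = 38863/(-5936444/41781915) - 148*(7145 + 55**2)/(-19316 + 17132) = 38863*(-41781915/5936444) - 148/((-2184/(7145 + 3025))) = -1623770562645/5936444 - 148/((-2184/10170)) = -1623770562645/5936444 - 148/((-2184*1/10170)) = -1623770562645/5936444 - 148/(-364/1695) = -1623770562645/5936444 - 148*(-1695/364) = -1623770562645/5936444 + 62715/91 = -147390817115235/540216404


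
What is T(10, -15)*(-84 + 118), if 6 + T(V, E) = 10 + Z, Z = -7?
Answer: -102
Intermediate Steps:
T(V, E) = -3 (T(V, E) = -6 + (10 - 7) = -6 + 3 = -3)
T(10, -15)*(-84 + 118) = -3*(-84 + 118) = -3*34 = -102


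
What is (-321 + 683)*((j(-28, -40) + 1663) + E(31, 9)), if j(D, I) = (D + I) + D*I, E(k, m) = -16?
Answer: 977038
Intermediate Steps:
j(D, I) = D + I + D*I
(-321 + 683)*((j(-28, -40) + 1663) + E(31, 9)) = (-321 + 683)*(((-28 - 40 - 28*(-40)) + 1663) - 16) = 362*(((-28 - 40 + 1120) + 1663) - 16) = 362*((1052 + 1663) - 16) = 362*(2715 - 16) = 362*2699 = 977038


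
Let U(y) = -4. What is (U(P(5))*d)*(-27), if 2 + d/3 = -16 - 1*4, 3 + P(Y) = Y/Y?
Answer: -7128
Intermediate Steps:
P(Y) = -2 (P(Y) = -3 + Y/Y = -3 + 1 = -2)
d = -66 (d = -6 + 3*(-16 - 1*4) = -6 + 3*(-16 - 4) = -6 + 3*(-20) = -6 - 60 = -66)
(U(P(5))*d)*(-27) = -4*(-66)*(-27) = 264*(-27) = -7128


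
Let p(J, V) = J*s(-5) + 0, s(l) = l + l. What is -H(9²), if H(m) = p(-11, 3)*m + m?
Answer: -8991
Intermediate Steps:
s(l) = 2*l
p(J, V) = -10*J (p(J, V) = J*(2*(-5)) + 0 = J*(-10) + 0 = -10*J + 0 = -10*J)
H(m) = 111*m (H(m) = (-10*(-11))*m + m = 110*m + m = 111*m)
-H(9²) = -111*9² = -111*81 = -1*8991 = -8991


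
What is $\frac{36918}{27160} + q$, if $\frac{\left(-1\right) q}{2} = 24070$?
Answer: $- \frac{93388963}{1940} \approx -48139.0$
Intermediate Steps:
$q = -48140$ ($q = \left(-2\right) 24070 = -48140$)
$\frac{36918}{27160} + q = \frac{36918}{27160} - 48140 = 36918 \cdot \frac{1}{27160} - 48140 = \frac{2637}{1940} - 48140 = - \frac{93388963}{1940}$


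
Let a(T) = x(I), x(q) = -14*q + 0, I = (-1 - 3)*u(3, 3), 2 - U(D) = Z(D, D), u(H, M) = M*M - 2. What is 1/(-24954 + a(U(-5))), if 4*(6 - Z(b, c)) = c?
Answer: -1/24562 ≈ -4.0713e-5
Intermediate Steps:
Z(b, c) = 6 - c/4
u(H, M) = -2 + M**2 (u(H, M) = M**2 - 2 = -2 + M**2)
U(D) = -4 + D/4 (U(D) = 2 - (6 - D/4) = 2 + (-6 + D/4) = -4 + D/4)
I = -28 (I = (-1 - 3)*(-2 + 3**2) = -4*(-2 + 9) = -4*7 = -28)
x(q) = -14*q
a(T) = 392 (a(T) = -14*(-28) = 392)
1/(-24954 + a(U(-5))) = 1/(-24954 + 392) = 1/(-24562) = -1/24562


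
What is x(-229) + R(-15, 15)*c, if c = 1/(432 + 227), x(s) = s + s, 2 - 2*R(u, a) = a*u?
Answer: -603417/1318 ≈ -457.83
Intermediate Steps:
R(u, a) = 1 - a*u/2
x(s) = 2*s
c = 1/659 ≈ 0.0015175
x(-229) + R(-15, 15)*c = 2*(-229) + (1 - 1/2*15*(-15))*(1/659) = -458 + (1 + 225/2)*(1/659) = -458 + (227/2)*(1/659) = -458 + 227/1318 = -603417/1318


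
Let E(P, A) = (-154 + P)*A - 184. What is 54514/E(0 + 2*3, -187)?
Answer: 27257/13746 ≈ 1.9829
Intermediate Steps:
E(P, A) = -184 + A*(-154 + P) (E(P, A) = A*(-154 + P) - 184 = -184 + A*(-154 + P))
54514/E(0 + 2*3, -187) = 54514/(-184 - 154*(-187) - 187*(0 + 2*3)) = 54514/(-184 + 28798 - 187*(0 + 6)) = 54514/(-184 + 28798 - 187*6) = 54514/(-184 + 28798 - 1122) = 54514/27492 = 54514*(1/27492) = 27257/13746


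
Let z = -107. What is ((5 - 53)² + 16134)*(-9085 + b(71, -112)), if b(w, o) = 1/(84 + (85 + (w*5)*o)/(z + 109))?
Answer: -2205929062162/13169 ≈ -1.6751e+8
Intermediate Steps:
b(w, o) = 1/(253/2 + 5*o*w/2) (b(w, o) = 1/(84 + (85 + (w*5)*o)/(-107 + 109)) = 1/(84 + (85 + (5*w)*o)/2) = 1/(84 + (85 + 5*o*w)*(½)) = 1/(84 + (85/2 + 5*o*w/2)) = 1/(253/2 + 5*o*w/2))
((5 - 53)² + 16134)*(-9085 + b(71, -112)) = ((5 - 53)² + 16134)*(-9085 + 2/(253 + 5*(-112)*71)) = ((-48)² + 16134)*(-9085 + 2/(253 - 39760)) = (2304 + 16134)*(-9085 + 2/(-39507)) = 18438*(-9085 + 2*(-1/39507)) = 18438*(-9085 - 2/39507) = 18438*(-358921097/39507) = -2205929062162/13169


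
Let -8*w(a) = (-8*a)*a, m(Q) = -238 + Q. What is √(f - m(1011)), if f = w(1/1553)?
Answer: 2*I*√466082089/1553 ≈ 27.803*I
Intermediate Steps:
w(a) = a² (w(a) = -(-8*a)*a/8 = -(-1)*a² = a²)
f = 1/2411809 (f = (1/1553)² = 1/2411809 ≈ 4.1463e-7)
√(f - m(1011)) = √(1/2411809 - (-238 + 1011)) = √(1/2411809 - 1*773) = √(1/2411809 - 773) = √(-1864328356/2411809) = 2*I*√466082089/1553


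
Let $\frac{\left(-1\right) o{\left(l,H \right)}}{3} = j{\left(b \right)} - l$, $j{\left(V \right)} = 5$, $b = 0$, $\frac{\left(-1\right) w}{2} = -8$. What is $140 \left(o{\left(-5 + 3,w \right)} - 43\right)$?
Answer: $-8960$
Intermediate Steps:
$w = 16$ ($w = \left(-2\right) \left(-8\right) = 16$)
$o{\left(l,H \right)} = -15 + 3 l$ ($o{\left(l,H \right)} = - 3 \left(5 - l\right) = -15 + 3 l$)
$140 \left(o{\left(-5 + 3,w \right)} - 43\right) = 140 \left(\left(-15 + 3 \left(-5 + 3\right)\right) - 43\right) = 140 \left(\left(-15 + 3 \left(-2\right)\right) - 43\right) = 140 \left(\left(-15 - 6\right) - 43\right) = 140 \left(-21 - 43\right) = 140 \left(-64\right) = -8960$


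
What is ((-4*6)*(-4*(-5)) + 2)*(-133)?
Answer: 63574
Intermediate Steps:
((-4*6)*(-4*(-5)) + 2)*(-133) = (-24*20 + 2)*(-133) = (-480 + 2)*(-133) = -478*(-133) = 63574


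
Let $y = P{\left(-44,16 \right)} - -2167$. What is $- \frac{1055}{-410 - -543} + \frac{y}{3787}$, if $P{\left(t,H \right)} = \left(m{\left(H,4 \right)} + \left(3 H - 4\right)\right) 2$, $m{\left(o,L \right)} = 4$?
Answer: $- \frac{75394}{10279} \approx -7.3348$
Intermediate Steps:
$P{\left(t,H \right)} = 6 H$ ($P{\left(t,H \right)} = \left(4 + \left(3 H - 4\right)\right) 2 = \left(4 + \left(-4 + 3 H\right)\right) 2 = 3 H 2 = 6 H$)
$y = 2263$ ($y = 6 \cdot 16 - -2167 = 96 + 2167 = 2263$)
$- \frac{1055}{-410 - -543} + \frac{y}{3787} = - \frac{1055}{-410 - -543} + \frac{2263}{3787} = - \frac{1055}{-410 + 543} + 2263 \cdot \frac{1}{3787} = - \frac{1055}{133} + \frac{2263}{3787} = - \frac{75394}{10279}$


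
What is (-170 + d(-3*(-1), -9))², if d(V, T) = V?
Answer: 27889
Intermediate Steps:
(-170 + d(-3*(-1), -9))² = (-170 - 3*(-1))² = (-170 + 3)² = (-167)² = 27889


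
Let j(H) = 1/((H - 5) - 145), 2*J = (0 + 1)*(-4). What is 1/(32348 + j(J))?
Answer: 152/4916895 ≈ 3.0914e-5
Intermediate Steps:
J = -2 (J = ((0 + 1)*(-4))/2 = (1*(-4))/2 = (½)*(-4) = -2)
j(H) = 1/(-150 + H) (j(H) = 1/((-5 + H) - 145) = 1/(-150 + H))
1/(32348 + j(J)) = 1/(32348 + 1/(-150 - 2)) = 1/(32348 + 1/(-152)) = 1/(32348 - 1/152) = 1/(4916895/152) = 152/4916895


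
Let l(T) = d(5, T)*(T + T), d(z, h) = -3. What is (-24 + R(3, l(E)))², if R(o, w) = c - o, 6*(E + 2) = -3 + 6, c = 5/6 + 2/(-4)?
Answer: 6400/9 ≈ 711.11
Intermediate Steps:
c = ⅓ (c = 5*(⅙) + 2*(-¼) = ⅚ - ½ = ⅓ ≈ 0.33333)
E = -3/2 (E = -2 + (-3 + 6)/6 = -2 + (⅙)*3 = -2 + ½ = -3/2 ≈ -1.5000)
l(T) = -6*T (l(T) = -3*(T + T) = -6*T)
R(o, w) = ⅓ - o
(-24 + R(3, l(E)))² = (-24 + (⅓ - 1*3))² = (-24 + (⅓ - 3))² = (-24 - 8/3)² = (-80/3)² = 6400/9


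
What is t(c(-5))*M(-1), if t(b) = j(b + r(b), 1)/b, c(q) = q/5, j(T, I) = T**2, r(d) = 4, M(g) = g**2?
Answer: -9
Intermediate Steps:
c(q) = q/5 (c(q) = q*(1/5) = q/5)
t(b) = (4 + b)**2/b (t(b) = (b + 4)**2/b = (4 + b)**2/b)
t(c(-5))*M(-1) = ((4 + (1/5)*(-5))**2/(((1/5)*(-5))))*(-1)**2 = ((4 - 1)**2/(-1))*1 = -1*3**2*1 = -1*9*1 = -9*1 = -9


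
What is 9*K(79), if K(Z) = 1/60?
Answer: 3/20 ≈ 0.15000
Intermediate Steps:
K(Z) = 1/60
9*K(79) = 9*(1/60) = 3/20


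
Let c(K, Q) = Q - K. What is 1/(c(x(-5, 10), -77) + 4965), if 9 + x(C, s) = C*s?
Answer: 1/4947 ≈ 0.00020214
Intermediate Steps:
x(C, s) = -9 + C*s
1/(c(x(-5, 10), -77) + 4965) = 1/((-77 - (-9 - 5*10)) + 4965) = 1/((-77 - (-9 - 50)) + 4965) = 1/((-77 - 1*(-59)) + 4965) = 1/((-77 + 59) + 4965) = 1/(-18 + 4965) = 1/4947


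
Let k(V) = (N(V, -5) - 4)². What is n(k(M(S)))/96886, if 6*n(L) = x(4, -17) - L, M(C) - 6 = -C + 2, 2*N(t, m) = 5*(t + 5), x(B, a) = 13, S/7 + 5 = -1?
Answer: -71237/2325264 ≈ -0.030636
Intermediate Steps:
S = -42 (S = -35 + 7*(-1) = -35 - 7 = -42)
N(t, m) = 25/2 + 5*t/2 (N(t, m) = (5*(t + 5))/2 = (5*(5 + t))/2 = (25 + 5*t)/2 = 25/2 + 5*t/2)
M(C) = 8 - C (M(C) = 6 + (-C + 2) = 6 + (2 - C) = 8 - C)
k(V) = (17/2 + 5*V/2)² (k(V) = ((25/2 + 5*V/2) - 4)² = (17/2 + 5*V/2)²)
n(L) = 13/6 - L/6 (n(L) = (13 - L)/6 = 13/6 - L/6)
n(k(M(S)))/96886 = (13/6 - (17 + 5*(8 - 1*(-42)))²/24)/96886 = (13/6 - (17 + 5*(8 + 42))²/24)*(1/96886) = (13/6 - (17 + 5*50)²/24)*(1/96886) = (13/6 - (17 + 250)²/24)*(1/96886) = (13/6 - 267²/24)*(1/96886) = (13/6 - 71289/24)*(1/96886) = (13/6 - ⅙*71289/4)*(1/96886) = (13/6 - 23763/8)*(1/96886) = -71237/24*1/96886 = -71237/2325264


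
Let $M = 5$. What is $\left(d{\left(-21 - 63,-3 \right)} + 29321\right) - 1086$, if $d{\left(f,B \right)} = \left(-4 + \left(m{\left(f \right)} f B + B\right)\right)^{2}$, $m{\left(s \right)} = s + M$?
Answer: $396635460$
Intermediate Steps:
$m{\left(s \right)} = 5 + s$ ($m{\left(s \right)} = s + 5 = 5 + s$)
$d{\left(f,B \right)} = \left(-4 + B + B f \left(5 + f\right)\right)^{2}$ ($d{\left(f,B \right)} = \left(-4 + \left(\left(5 + f\right) f B + B\right)\right)^{2} = \left(-4 + \left(f \left(5 + f\right) B + B\right)\right)^{2} = \left(-4 + \left(B f \left(5 + f\right) + B\right)\right)^{2} = \left(-4 + \left(B + B f \left(5 + f\right)\right)\right)^{2} = \left(-4 + B + B f \left(5 + f\right)\right)^{2}$)
$\left(d{\left(-21 - 63,-3 \right)} + 29321\right) - 1086 = \left(\left(-4 - 3 - 3 \left(-21 - 63\right) \left(5 - 84\right)\right)^{2} + 29321\right) - 1086 = \left(\left(-4 - 3 - - 252 \left(5 - 84\right)\right)^{2} + 29321\right) - 1086 = \left(\left(-4 - 3 - \left(-252\right) \left(-79\right)\right)^{2} + 29321\right) - 1086 = \left(\left(-4 - 3 - 19908\right)^{2} + 29321\right) - 1086 = \left(\left(-19915\right)^{2} + 29321\right) - 1086 = \left(396607225 + 29321\right) - 1086 = 396636546 - 1086 = 396635460$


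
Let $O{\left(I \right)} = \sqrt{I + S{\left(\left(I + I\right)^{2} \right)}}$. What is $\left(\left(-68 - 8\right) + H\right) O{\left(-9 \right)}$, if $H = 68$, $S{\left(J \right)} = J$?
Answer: $- 24 \sqrt{35} \approx -141.99$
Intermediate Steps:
$O{\left(I \right)} = \sqrt{I + 4 I^{2}}$ ($O{\left(I \right)} = \sqrt{I + \left(I + I\right)^{2}} = \sqrt{I + \left(2 I\right)^{2}} = \sqrt{I + 4 I^{2}}$)
$\left(\left(-68 - 8\right) + H\right) O{\left(-9 \right)} = \left(\left(-68 - 8\right) + 68\right) \sqrt{- 9 \left(1 + 4 \left(-9\right)\right)} = \left(-76 + 68\right) \sqrt{- 9 \left(1 - 36\right)} = - 8 \sqrt{\left(-9\right) \left(-35\right)} = - 8 \sqrt{315} = - 8 \cdot 3 \sqrt{35} = - 24 \sqrt{35}$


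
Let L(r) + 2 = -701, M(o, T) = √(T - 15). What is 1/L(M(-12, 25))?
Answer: -1/703 ≈ -0.0014225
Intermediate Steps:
M(o, T) = √(-15 + T)
L(r) = -703 (L(r) = -2 - 701 = -703)
1/L(M(-12, 25)) = 1/(-703) = -1/703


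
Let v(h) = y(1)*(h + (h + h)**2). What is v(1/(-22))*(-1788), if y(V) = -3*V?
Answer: -24138/121 ≈ -199.49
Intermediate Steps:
v(h) = -12*h**2 - 3*h (v(h) = (-3*1)*(h + (h + h)**2) = -3*(h + (2*h)**2) = -3*(h + 4*h**2) = -12*h**2 - 3*h)
v(1/(-22))*(-1788) = -3*(1 + 4/(-22))/(-22)*(-1788) = -3*(-1/22)*(1 + 4*(-1/22))*(-1788) = -3*(-1/22)*(1 - 2/11)*(-1788) = -3*(-1/22)*9/11*(-1788) = (27/242)*(-1788) = -24138/121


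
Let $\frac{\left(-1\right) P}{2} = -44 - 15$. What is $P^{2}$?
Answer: $13924$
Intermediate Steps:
$P = 118$ ($P = - 2 \left(-44 - 15\right) = \left(-2\right) \left(-59\right) = 118$)
$P^{2} = 118^{2} = 13924$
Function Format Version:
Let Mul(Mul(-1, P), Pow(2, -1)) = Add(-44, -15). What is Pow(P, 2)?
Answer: 13924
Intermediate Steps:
P = 118 (P = Mul(-2, Add(-44, -15)) = Mul(-2, -59) = 118)
Pow(P, 2) = Pow(118, 2) = 13924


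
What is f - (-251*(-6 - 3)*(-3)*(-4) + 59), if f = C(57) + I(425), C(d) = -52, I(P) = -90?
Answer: -27309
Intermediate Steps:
f = -142 (f = -52 - 90 = -142)
f - (-251*(-6 - 3)*(-3)*(-4) + 59) = -142 - (-251*(-6 - 3)*(-3)*(-4) + 59) = -142 - (-251*(-9*(-3))*(-4) + 59) = -142 - (-6777*(-4) + 59) = -142 - (-251*(-108) + 59) = -142 - (27108 + 59) = -142 - 1*27167 = -142 - 27167 = -27309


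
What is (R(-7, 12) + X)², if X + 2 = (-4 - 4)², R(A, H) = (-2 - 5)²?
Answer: 12321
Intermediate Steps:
R(A, H) = 49 (R(A, H) = (-7)² = 49)
X = 62 (X = -2 + (-4 - 4)² = -2 + (-8)² = -2 + 64 = 62)
(R(-7, 12) + X)² = (49 + 62)² = 111² = 12321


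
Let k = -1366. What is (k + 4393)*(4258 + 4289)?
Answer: 25871769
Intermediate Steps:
(k + 4393)*(4258 + 4289) = (-1366 + 4393)*(4258 + 4289) = 3027*8547 = 25871769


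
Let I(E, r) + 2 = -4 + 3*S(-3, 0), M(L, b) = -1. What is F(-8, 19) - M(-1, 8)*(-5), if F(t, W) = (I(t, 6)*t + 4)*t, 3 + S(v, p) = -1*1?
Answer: -1189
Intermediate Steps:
S(v, p) = -4 (S(v, p) = -3 - 1*1 = -3 - 1 = -4)
I(E, r) = -18 (I(E, r) = -2 + (-4 + 3*(-4)) = -2 + (-4 - 12) = -2 - 16 = -18)
F(t, W) = t*(4 - 18*t) (F(t, W) = (-18*t + 4)*t = (4 - 18*t)*t = t*(4 - 18*t))
F(-8, 19) - M(-1, 8)*(-5) = 2*(-8)*(2 - 9*(-8)) - (-1)*(-5) = 2*(-8)*(2 + 72) - 1*5 = 2*(-8)*74 - 5 = -1184 - 5 = -1189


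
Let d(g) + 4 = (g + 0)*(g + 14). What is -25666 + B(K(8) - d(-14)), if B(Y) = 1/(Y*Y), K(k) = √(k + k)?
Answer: -1642623/64 ≈ -25666.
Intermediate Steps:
d(g) = -4 + g*(14 + g) (d(g) = -4 + (g + 0)*(g + 14) = -4 + g*(14 + g))
K(k) = √2*√k (K(k) = √(2*k) = √2*√k)
B(Y) = Y⁻²
-25666 + B(K(8) - d(-14)) = -25666 + (√2*√8 - (-4 + (-14)² + 14*(-14)))⁻² = -25666 + (√2*(2*√2) - (-4 + 196 - 196))⁻² = -25666 + (4 - 1*(-4))⁻² = -25666 + (4 + 4)⁻² = -25666 + 8⁻² = -25666 + 1/64 = -1642623/64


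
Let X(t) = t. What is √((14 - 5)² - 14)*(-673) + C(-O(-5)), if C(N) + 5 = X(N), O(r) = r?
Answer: -673*√67 ≈ -5508.7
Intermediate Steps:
C(N) = -5 + N
√((14 - 5)² - 14)*(-673) + C(-O(-5)) = √((14 - 5)² - 14)*(-673) + (-5 - 1*(-5)) = √(9² - 14)*(-673) + (-5 + 5) = √(81 - 14)*(-673) + 0 = √67*(-673) + 0 = -673*√67 + 0 = -673*√67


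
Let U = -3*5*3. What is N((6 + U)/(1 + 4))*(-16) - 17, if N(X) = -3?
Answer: 31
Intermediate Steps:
U = -45 (U = -15*3 = -45)
N((6 + U)/(1 + 4))*(-16) - 17 = -3*(-16) - 17 = 48 - 17 = 31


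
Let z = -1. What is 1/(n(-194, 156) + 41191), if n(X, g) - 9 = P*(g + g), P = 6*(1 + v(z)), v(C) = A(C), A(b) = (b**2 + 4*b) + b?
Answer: 1/35584 ≈ 2.8103e-5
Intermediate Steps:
A(b) = b**2 + 5*b
v(C) = C*(5 + C)
P = -18 (P = 6*(1 - (5 - 1)) = 6*(1 - 1*4) = 6*(1 - 4) = 6*(-3) = -18)
n(X, g) = 9 - 36*g (n(X, g) = 9 - 18*(g + g) = 9 - 36*g)
1/(n(-194, 156) + 41191) = 1/((9 - 36*156) + 41191) = 1/((9 - 5616) + 41191) = 1/(-5607 + 41191) = 1/35584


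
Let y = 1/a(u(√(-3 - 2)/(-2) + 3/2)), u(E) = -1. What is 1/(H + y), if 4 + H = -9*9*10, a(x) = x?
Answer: -1/815 ≈ -0.0012270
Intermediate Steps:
y = -1 (y = 1/(-1) = -1)
H = -814 (H = -4 - 9*9*10 = -4 - 81*10 = -4 - 810 = -814)
1/(H + y) = 1/(-814 - 1) = 1/(-815) = -1/815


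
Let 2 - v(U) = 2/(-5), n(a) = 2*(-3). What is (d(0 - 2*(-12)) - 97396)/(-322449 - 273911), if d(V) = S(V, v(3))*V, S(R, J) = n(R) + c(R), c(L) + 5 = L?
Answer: 24271/149090 ≈ 0.16279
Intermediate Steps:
n(a) = -6
v(U) = 12/5 (v(U) = 2 - 2/(-5) = 2 - 2*(-1)/5 = 2 - 1*(-⅖) = 2 + ⅖ = 12/5)
c(L) = -5 + L
S(R, J) = -11 + R (S(R, J) = -6 + (-5 + R) = -11 + R)
d(V) = V*(-11 + V) (d(V) = (-11 + V)*V = V*(-11 + V))
(d(0 - 2*(-12)) - 97396)/(-322449 - 273911) = ((0 - 2*(-12))*(-11 + (0 - 2*(-12))) - 97396)/(-322449 - 273911) = ((0 + 24)*(-11 + (0 + 24)) - 97396)/(-596360) = (24*(-11 + 24) - 97396)*(-1/596360) = (24*13 - 97396)*(-1/596360) = (312 - 97396)*(-1/596360) = -97084*(-1/596360) = 24271/149090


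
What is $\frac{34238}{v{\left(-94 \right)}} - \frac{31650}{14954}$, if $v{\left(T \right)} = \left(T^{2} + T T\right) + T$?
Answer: $- \frac{652186}{3865609} \approx -0.16872$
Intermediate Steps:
$v{\left(T \right)} = T + 2 T^{2}$ ($v{\left(T \right)} = \left(T^{2} + T^{2}\right) + T = 2 T^{2} + T = T + 2 T^{2}$)
$\frac{34238}{v{\left(-94 \right)}} - \frac{31650}{14954} = \frac{34238}{\left(-94\right) \left(1 + 2 \left(-94\right)\right)} - \frac{31650}{14954} = \frac{34238}{\left(-94\right) \left(1 - 188\right)} - \frac{15825}{7477} = \frac{34238}{\left(-94\right) \left(-187\right)} - \frac{15825}{7477} = \frac{34238}{17578} - \frac{15825}{7477} = 34238 \cdot \frac{1}{17578} - \frac{15825}{7477} = \frac{1007}{517} - \frac{15825}{7477} = - \frac{652186}{3865609}$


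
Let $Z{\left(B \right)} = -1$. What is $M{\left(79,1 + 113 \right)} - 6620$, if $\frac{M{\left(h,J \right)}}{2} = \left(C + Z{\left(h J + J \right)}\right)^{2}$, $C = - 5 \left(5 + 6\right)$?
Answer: $-348$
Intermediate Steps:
$C = -55$ ($C = \left(-5\right) 11 = -55$)
$M{\left(h,J \right)} = 6272$ ($M{\left(h,J \right)} = 2 \left(-55 - 1\right)^{2} = 2 \left(-56\right)^{2} = 2 \cdot 3136 = 6272$)
$M{\left(79,1 + 113 \right)} - 6620 = 6272 - 6620 = -348$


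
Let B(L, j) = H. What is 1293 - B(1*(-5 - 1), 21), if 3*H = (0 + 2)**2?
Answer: 3875/3 ≈ 1291.7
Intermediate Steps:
H = 4/3 (H = (0 + 2)**2/3 = (1/3)*2**2 = (1/3)*4 = 4/3 ≈ 1.3333)
B(L, j) = 4/3
1293 - B(1*(-5 - 1), 21) = 1293 - 1*4/3 = 1293 - 4/3 = 3875/3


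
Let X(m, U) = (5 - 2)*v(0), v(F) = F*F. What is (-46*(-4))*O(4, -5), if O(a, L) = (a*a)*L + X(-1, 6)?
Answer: -14720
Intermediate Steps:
v(F) = F²
X(m, U) = 0 (X(m, U) = (5 - 2)*0² = 3*0 = 0)
O(a, L) = L*a² (O(a, L) = (a*a)*L + 0 = a²*L + 0 = L*a² + 0 = L*a²)
(-46*(-4))*O(4, -5) = (-46*(-4))*(-5*4²) = 184*(-5*16) = 184*(-80) = -14720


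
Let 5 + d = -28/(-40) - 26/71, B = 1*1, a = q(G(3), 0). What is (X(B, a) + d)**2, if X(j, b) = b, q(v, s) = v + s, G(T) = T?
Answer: 1399489/504100 ≈ 2.7762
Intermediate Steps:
q(v, s) = s + v
a = 3 (a = 0 + 3 = 3)
B = 1
d = -3313/710 (d = -5 + (-28/(-40) - 26/71) = -5 + (-28*(-1/40) - 26*1/71) = -5 + (7/10 - 26/71) = -5 + 237/710 = -3313/710 ≈ -4.6662)
(X(B, a) + d)**2 = (3 - 3313/710)**2 = (-1183/710)**2 = 1399489/504100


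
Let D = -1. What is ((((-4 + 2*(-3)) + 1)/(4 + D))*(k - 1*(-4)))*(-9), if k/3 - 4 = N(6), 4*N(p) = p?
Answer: 1107/2 ≈ 553.50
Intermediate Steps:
N(p) = p/4
k = 33/2 (k = 12 + 3*((1/4)*6) = 12 + 3*(3/2) = 12 + 9/2 = 33/2 ≈ 16.500)
((((-4 + 2*(-3)) + 1)/(4 + D))*(k - 1*(-4)))*(-9) = ((((-4 + 2*(-3)) + 1)/(4 - 1))*(33/2 - 1*(-4)))*(-9) = ((((-4 - 6) + 1)/3)*(33/2 + 4))*(-9) = (((-10 + 1)*(1/3))*(41/2))*(-9) = (-9*1/3*(41/2))*(-9) = -3*41/2*(-9) = -123/2*(-9) = 1107/2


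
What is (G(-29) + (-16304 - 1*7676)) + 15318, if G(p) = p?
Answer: -8691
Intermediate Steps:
(G(-29) + (-16304 - 1*7676)) + 15318 = (-29 + (-16304 - 1*7676)) + 15318 = (-29 + (-16304 - 7676)) + 15318 = (-29 - 23980) + 15318 = -24009 + 15318 = -8691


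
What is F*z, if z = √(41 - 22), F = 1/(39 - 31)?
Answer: √19/8 ≈ 0.54486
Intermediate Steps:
F = ⅛ (F = 1/8 = ⅛ ≈ 0.12500)
z = √19 ≈ 4.3589
F*z = √19/8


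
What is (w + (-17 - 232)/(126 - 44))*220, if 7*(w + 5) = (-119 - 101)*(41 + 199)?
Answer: -476763430/287 ≈ -1.6612e+6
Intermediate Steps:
w = -52835/7 (w = -5 + ((-119 - 101)*(41 + 199))/7 = -5 + (-220*240)/7 = -5 + (⅐)*(-52800) = -5 - 52800/7 = -52835/7 ≈ -7547.9)
(w + (-17 - 232)/(126 - 44))*220 = (-52835/7 + (-17 - 232)/(126 - 44))*220 = (-52835/7 - 249/82)*220 = -4334213/574*220 = -476763430/287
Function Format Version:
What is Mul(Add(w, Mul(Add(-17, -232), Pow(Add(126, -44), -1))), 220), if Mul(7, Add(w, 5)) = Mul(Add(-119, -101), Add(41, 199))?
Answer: Rational(-476763430, 287) ≈ -1.6612e+6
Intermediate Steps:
w = Rational(-52835, 7) (w = Add(-5, Mul(Rational(1, 7), Mul(Add(-119, -101), Add(41, 199)))) = Add(-5, Mul(Rational(1, 7), Mul(-220, 240))) = Add(-5, Mul(Rational(1, 7), -52800)) = Add(-5, Rational(-52800, 7)) = Rational(-52835, 7) ≈ -7547.9)
Mul(Add(w, Mul(Add(-17, -232), Pow(Add(126, -44), -1))), 220) = Mul(Add(Rational(-52835, 7), Mul(Add(-17, -232), Pow(Add(126, -44), -1))), 220) = Mul(Add(Rational(-52835, 7), Mul(-249, Pow(82, -1))), 220) = Mul(Add(Rational(-52835, 7), Mul(-249, Rational(1, 82))), 220) = Mul(Add(Rational(-52835, 7), Rational(-249, 82)), 220) = Mul(Rational(-4334213, 574), 220) = Rational(-476763430, 287)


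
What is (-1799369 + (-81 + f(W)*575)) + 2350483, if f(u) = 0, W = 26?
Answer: 551033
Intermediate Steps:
(-1799369 + (-81 + f(W)*575)) + 2350483 = (-1799369 + (-81 + 0*575)) + 2350483 = (-1799369 + (-81 + 0)) + 2350483 = (-1799369 - 81) + 2350483 = -1799450 + 2350483 = 551033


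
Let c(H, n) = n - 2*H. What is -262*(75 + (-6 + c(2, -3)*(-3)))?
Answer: -23580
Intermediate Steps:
-262*(75 + (-6 + c(2, -3)*(-3))) = -262*(75 + (-6 + (-3 - 2*2)*(-3))) = -262*(75 + (-6 + (-3 - 4)*(-3))) = -262*(75 + (-6 - 7*(-3))) = -262*(75 + (-6 + 21)) = -262*(75 + 15) = -262*90 = -1*23580 = -23580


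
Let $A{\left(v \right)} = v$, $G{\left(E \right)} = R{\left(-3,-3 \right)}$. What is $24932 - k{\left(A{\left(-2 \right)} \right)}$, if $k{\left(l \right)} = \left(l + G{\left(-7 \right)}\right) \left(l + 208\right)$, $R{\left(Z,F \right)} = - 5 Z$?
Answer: $22254$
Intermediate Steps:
$G{\left(E \right)} = 15$ ($G{\left(E \right)} = \left(-5\right) \left(-3\right) = 15$)
$k{\left(l \right)} = \left(15 + l\right) \left(208 + l\right)$ ($k{\left(l \right)} = \left(l + 15\right) \left(l + 208\right) = \left(15 + l\right) \left(208 + l\right)$)
$24932 - k{\left(A{\left(-2 \right)} \right)} = 24932 - \left(3120 + \left(-2\right)^{2} + 223 \left(-2\right)\right) = 24932 - \left(3120 + 4 - 446\right) = 24932 - 2678 = 22254$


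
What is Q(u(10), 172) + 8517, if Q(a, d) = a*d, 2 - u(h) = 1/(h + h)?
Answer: 44262/5 ≈ 8852.4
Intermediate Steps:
u(h) = 2 - 1/(2*h) (u(h) = 2 - 1/(h + h) = 2 - 1/(2*h))
Q(u(10), 172) + 8517 = (2 - ½/10)*172 + 8517 = (2 - ½*⅒)*172 + 8517 = (2 - 1/20)*172 + 8517 = (39/20)*172 + 8517 = 1677/5 + 8517 = 44262/5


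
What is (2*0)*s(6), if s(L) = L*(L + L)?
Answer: 0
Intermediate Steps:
s(L) = 2*L**2 (s(L) = L*(2*L) = 2*L**2)
(2*0)*s(6) = (2*0)*(2*6**2) = 0*(2*36) = 0*72 = 0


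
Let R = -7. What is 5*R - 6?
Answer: -41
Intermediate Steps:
5*R - 6 = 5*(-7) - 6 = -35 - 6 = -41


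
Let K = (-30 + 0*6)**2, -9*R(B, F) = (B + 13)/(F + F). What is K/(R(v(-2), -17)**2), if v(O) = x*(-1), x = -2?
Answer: 374544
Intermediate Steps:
v(O) = 2 (v(O) = -2*(-1) = 2)
R(B, F) = -(13 + B)/(18*F) (R(B, F) = -(B + 13)/(9*(F + F)) = -(13 + B)/(9*(2*F)) = -(13 + B)*1/(2*F)/9 = -(13 + B)/(18*F))
K = 900 (K = (-30 + 0)**2 = (-30)**2 = 900)
K/(R(v(-2), -17)**2) = 900/(((1/18)*(-13 - 1*2)/(-17))**2) = 900/(((1/18)*(-1/17)*(-13 - 2))**2) = 900/(((1/18)*(-1/17)*(-15))**2) = 900/((5/102)**2) = 900/(25/10404) = 900*(10404/25) = 374544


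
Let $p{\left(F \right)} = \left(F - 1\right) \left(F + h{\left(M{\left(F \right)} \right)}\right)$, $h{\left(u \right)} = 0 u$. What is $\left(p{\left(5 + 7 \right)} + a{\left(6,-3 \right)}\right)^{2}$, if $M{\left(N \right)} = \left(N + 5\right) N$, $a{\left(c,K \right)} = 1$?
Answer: $17689$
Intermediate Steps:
$M{\left(N \right)} = N \left(5 + N\right)$ ($M{\left(N \right)} = \left(5 + N\right) N = N \left(5 + N\right)$)
$h{\left(u \right)} = 0$
$p{\left(F \right)} = F \left(-1 + F\right)$ ($p{\left(F \right)} = \left(F - 1\right) \left(F + 0\right) = \left(-1 + F\right) F = F \left(-1 + F\right)$)
$\left(p{\left(5 + 7 \right)} + a{\left(6,-3 \right)}\right)^{2} = \left(\left(5 + 7\right) \left(-1 + \left(5 + 7\right)\right) + 1\right)^{2} = \left(12 \left(-1 + 12\right) + 1\right)^{2} = \left(12 \cdot 11 + 1\right)^{2} = \left(132 + 1\right)^{2} = 133^{2} = 17689$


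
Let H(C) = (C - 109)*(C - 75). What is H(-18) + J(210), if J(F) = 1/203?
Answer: 2397634/203 ≈ 11811.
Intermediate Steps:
J(F) = 1/203
H(C) = (-109 + C)*(-75 + C)
H(-18) + J(210) = (8175 + (-18)**2 - 184*(-18)) + 1/203 = (8175 + 324 + 3312) + 1/203 = 11811 + 1/203 = 2397634/203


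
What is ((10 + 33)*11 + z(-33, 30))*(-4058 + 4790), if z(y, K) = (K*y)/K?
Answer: 322080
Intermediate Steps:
z(y, K) = y
((10 + 33)*11 + z(-33, 30))*(-4058 + 4790) = ((10 + 33)*11 - 33)*(-4058 + 4790) = (43*11 - 33)*732 = (473 - 33)*732 = 440*732 = 322080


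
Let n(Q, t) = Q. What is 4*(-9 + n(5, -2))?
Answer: -16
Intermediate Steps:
4*(-9 + n(5, -2)) = 4*(-9 + 5) = 4*(-4) = -16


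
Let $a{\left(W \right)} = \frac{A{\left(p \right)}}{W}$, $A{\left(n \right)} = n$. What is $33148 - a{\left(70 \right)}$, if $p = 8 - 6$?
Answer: $\frac{1160179}{35} \approx 33148.0$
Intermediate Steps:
$p = 2$
$a{\left(W \right)} = \frac{2}{W}$
$33148 - a{\left(70 \right)} = 33148 - \frac{2}{70} = 33148 - 2 \cdot \frac{1}{70} = 33148 - \frac{1}{35} = \frac{1160179}{35}$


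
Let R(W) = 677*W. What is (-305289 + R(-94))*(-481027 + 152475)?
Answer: 121211703704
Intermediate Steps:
(-305289 + R(-94))*(-481027 + 152475) = (-305289 + 677*(-94))*(-481027 + 152475) = (-305289 - 63638)*(-328552) = -368927*(-328552) = 121211703704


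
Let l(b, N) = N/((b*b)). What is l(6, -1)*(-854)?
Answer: 427/18 ≈ 23.722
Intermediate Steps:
l(b, N) = N/b² (l(b, N) = N/(b²) = N/b²)
l(6, -1)*(-854) = -1/6²*(-854) = -1*1/36*(-854) = -1/36*(-854) = 427/18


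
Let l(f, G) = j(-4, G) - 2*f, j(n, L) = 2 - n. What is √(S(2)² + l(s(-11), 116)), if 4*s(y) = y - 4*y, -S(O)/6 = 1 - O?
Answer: √102/2 ≈ 5.0498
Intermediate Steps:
S(O) = -6 + 6*O (S(O) = -6*(1 - O) = -6 + 6*O)
s(y) = -3*y/4 (s(y) = (y - 4*y)/4 = (-3*y)/4 = -3*y/4)
l(f, G) = 6 - 2*f (l(f, G) = (2 - 1*(-4)) - 2*f = (2 + 4) - 2*f = 6 - 2*f)
√(S(2)² + l(s(-11), 116)) = √((-6 + 6*2)² + (6 - (-3)*(-11)/2)) = √((-6 + 12)² + (6 - 2*33/4)) = √(6² + (6 - 33/2)) = √(36 - 21/2) = √(51/2) = √102/2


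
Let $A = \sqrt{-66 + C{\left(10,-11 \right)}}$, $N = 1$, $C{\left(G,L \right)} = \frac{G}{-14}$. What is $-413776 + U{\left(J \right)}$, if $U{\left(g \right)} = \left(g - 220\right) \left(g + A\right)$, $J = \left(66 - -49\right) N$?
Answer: $-425851 - 15 i \sqrt{3269} \approx -4.2585 \cdot 10^{5} - 857.63 i$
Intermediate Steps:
$C{\left(G,L \right)} = - \frac{G}{14}$ ($C{\left(G,L \right)} = G \left(- \frac{1}{14}\right) = - \frac{G}{14}$)
$A = \frac{i \sqrt{3269}}{7}$ ($A = \sqrt{-66 - \frac{5}{7}} = \sqrt{- \frac{467}{7}} = \frac{i \sqrt{3269}}{7} \approx 8.1679 i$)
$J = 115$ ($J = \left(66 - -49\right) 1 = \left(66 + 49\right) 1 = 115 \cdot 1 = 115$)
$U{\left(g \right)} = \left(-220 + g\right) \left(g + \frac{i \sqrt{3269}}{7}\right)$ ($U{\left(g \right)} = \left(g - 220\right) \left(g + \frac{i \sqrt{3269}}{7}\right) = \left(-220 + g\right) \left(g + \frac{i \sqrt{3269}}{7}\right)$)
$-413776 + U{\left(J \right)} = -413776 + \left(115^{2} - 25300 - \frac{220 i \sqrt{3269}}{7} + \frac{1}{7} i 115 \sqrt{3269}\right) = -413776 + \left(13225 - 25300 - \frac{220 i \sqrt{3269}}{7} + \frac{115 i \sqrt{3269}}{7}\right) = -413776 - \left(12075 + 15 i \sqrt{3269}\right) = -425851 - 15 i \sqrt{3269}$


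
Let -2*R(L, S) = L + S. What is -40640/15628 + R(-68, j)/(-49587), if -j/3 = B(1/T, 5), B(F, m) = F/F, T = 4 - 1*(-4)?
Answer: -1007885237/387472818 ≈ -2.6012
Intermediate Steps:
T = 8 (T = 4 + 4 = 8)
B(F, m) = 1
j = -3 (j = -3*1 = -3)
R(L, S) = -L/2 - S/2 (R(L, S) = -(L + S)/2 = -L/2 - S/2)
-40640/15628 + R(-68, j)/(-49587) = -40640/15628 + (-½*(-68) - ½*(-3))/(-49587) = -40640*1/15628 + (34 + 3/2)*(-1/49587) = -10160/3907 + (71/2)*(-1/49587) = -10160/3907 - 71/99174 = -1007885237/387472818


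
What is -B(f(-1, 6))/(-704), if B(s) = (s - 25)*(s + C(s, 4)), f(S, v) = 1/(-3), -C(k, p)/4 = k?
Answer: -19/528 ≈ -0.035985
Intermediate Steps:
C(k, p) = -4*k
f(S, v) = -⅓
B(s) = -3*s*(-25 + s) (B(s) = (s - 25)*(s - 4*s) = (-25 + s)*(-3*s) = -3*s*(-25 + s))
-B(f(-1, 6))/(-704) = -3*(-1)*(25 - 1*(-⅓))/3/(-704) = -3*(-1)*(25 + ⅓)/3*(-1/704) = -3*(-1)*76/(3*3)*(-1/704) = -1*(-76/3)*(-1/704) = (76/3)*(-1/704) = -19/528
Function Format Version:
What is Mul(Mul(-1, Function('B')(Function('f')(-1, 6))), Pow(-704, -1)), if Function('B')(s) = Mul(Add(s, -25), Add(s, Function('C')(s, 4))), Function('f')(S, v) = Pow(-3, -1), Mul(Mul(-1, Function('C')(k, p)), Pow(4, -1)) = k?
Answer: Rational(-19, 528) ≈ -0.035985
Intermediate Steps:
Function('C')(k, p) = Mul(-4, k)
Function('f')(S, v) = Rational(-1, 3)
Function('B')(s) = Mul(-3, s, Add(-25, s)) (Function('B')(s) = Mul(Add(s, -25), Add(s, Mul(-4, s))) = Mul(Add(-25, s), Mul(-3, s)) = Mul(-3, s, Add(-25, s)))
Mul(Mul(-1, Function('B')(Function('f')(-1, 6))), Pow(-704, -1)) = Mul(Mul(-1, Mul(3, Rational(-1, 3), Add(25, Mul(-1, Rational(-1, 3))))), Pow(-704, -1)) = Mul(Mul(-1, Mul(3, Rational(-1, 3), Add(25, Rational(1, 3)))), Rational(-1, 704)) = Mul(Mul(-1, Mul(3, Rational(-1, 3), Rational(76, 3))), Rational(-1, 704)) = Mul(Mul(-1, Rational(-76, 3)), Rational(-1, 704)) = Mul(Rational(76, 3), Rational(-1, 704)) = Rational(-19, 528)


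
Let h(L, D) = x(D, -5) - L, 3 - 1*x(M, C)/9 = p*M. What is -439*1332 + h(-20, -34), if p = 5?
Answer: -583171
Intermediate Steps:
x(M, C) = 27 - 45*M
h(L, D) = 27 - L - 45*D (h(L, D) = (27 - 45*D) - L = 27 - L - 45*D)
-439*1332 + h(-20, -34) = -439*1332 + (27 - 1*(-20) - 45*(-34)) = -584748 + (27 + 20 + 1530) = -584748 + 1577 = -583171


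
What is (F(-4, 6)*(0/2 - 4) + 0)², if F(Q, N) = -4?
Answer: 256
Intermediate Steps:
(F(-4, 6)*(0/2 - 4) + 0)² = (-4*(0/2 - 4) + 0)² = (-4*(0*(½) - 4) + 0)² = (-4*(0 - 4) + 0)² = (-4*(-4) + 0)² = (16 + 0)² = 16² = 256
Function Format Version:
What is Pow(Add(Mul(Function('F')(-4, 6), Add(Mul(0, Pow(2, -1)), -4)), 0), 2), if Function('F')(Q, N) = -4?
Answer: 256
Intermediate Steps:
Pow(Add(Mul(Function('F')(-4, 6), Add(Mul(0, Pow(2, -1)), -4)), 0), 2) = Pow(Add(Mul(-4, Add(Mul(0, Pow(2, -1)), -4)), 0), 2) = Pow(Add(Mul(-4, Add(Mul(0, Rational(1, 2)), -4)), 0), 2) = Pow(Add(Mul(-4, Add(0, -4)), 0), 2) = Pow(Add(Mul(-4, -4), 0), 2) = Pow(Add(16, 0), 2) = Pow(16, 2) = 256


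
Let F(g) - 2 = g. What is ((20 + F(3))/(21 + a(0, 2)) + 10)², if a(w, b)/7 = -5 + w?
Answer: 13225/196 ≈ 67.474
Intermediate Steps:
a(w, b) = -35 + 7*w (a(w, b) = 7*(-5 + w) = -35 + 7*w)
F(g) = 2 + g
((20 + F(3))/(21 + a(0, 2)) + 10)² = ((20 + (2 + 3))/(21 + (-35 + 7*0)) + 10)² = ((20 + 5)/(21 + (-35 + 0)) + 10)² = (25/(21 - 35) + 10)² = (25/(-14) + 10)² = (25*(-1/14) + 10)² = (-25/14 + 10)² = (115/14)² = 13225/196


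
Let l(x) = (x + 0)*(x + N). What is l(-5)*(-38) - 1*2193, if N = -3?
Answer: -3713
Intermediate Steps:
l(x) = x*(-3 + x) (l(x) = (x + 0)*(x - 3) = x*(-3 + x))
l(-5)*(-38) - 1*2193 = -5*(-3 - 5)*(-38) - 1*2193 = -5*(-8)*(-38) - 2193 = 40*(-38) - 2193 = -1520 - 2193 = -3713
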